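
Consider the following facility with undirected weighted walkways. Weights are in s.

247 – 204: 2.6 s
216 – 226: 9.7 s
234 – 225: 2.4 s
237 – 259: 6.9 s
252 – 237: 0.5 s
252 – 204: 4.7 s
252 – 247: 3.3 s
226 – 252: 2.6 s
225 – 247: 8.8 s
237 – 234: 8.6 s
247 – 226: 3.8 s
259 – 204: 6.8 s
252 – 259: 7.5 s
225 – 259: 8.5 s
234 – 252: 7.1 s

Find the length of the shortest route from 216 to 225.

Candidate routes:
216–226–252–234–225: 9.7+2.6+7.1+2.4 = 21.8
216–226–247–225: 9.7+3.8+8.8 = 22.3
216–226–252–237–234–225: 9.7+2.6+0.5+8.6+2.4 = 23.8
216–226–252–247–225: 9.7+2.6+3.3+8.8 = 24.4
Cheapest is 216–226–252–234–225 at 21.8 s.

21.8 s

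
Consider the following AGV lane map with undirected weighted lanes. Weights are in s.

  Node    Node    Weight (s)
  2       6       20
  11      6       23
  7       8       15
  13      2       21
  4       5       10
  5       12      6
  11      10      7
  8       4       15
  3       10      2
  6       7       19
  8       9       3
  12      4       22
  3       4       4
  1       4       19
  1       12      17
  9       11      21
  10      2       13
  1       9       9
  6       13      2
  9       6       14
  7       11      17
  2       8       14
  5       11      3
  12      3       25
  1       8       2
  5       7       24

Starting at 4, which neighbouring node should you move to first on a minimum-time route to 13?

Compare a few routes:
4 - 8 - 9 - 6 - 13: 15+3+14+2 = 34
4 - 5 - 11 - 6 - 13: 10+3+23+2 = 38
4 - 3 - 10 - 11 - 6 - 13: 4+2+7+23+2 = 38
The minimum is 34 s via 4 - 8 - 9 - 6 - 13.
So from 4 the first move is to 8.

8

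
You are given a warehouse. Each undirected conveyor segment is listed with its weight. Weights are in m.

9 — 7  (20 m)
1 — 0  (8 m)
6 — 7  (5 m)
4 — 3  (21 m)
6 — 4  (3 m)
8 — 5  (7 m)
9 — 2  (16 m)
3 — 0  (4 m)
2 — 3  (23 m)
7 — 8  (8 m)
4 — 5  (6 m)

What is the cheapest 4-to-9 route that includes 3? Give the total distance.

60 m

Best 4 to 3: 4–3 costing 21
Shortest 3→9: 3–2–9 = 39
Total via 3: 21 + 39 = 60 m.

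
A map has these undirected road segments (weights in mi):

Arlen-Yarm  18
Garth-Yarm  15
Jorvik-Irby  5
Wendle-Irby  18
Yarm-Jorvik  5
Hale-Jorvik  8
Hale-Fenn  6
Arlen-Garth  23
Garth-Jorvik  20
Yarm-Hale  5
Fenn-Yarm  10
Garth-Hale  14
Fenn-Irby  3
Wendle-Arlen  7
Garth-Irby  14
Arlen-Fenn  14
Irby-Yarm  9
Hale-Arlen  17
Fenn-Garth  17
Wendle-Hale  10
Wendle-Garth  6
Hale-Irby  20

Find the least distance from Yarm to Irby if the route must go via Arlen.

Shortest Yarm→Arlen: Yarm → Arlen = 18
Best Arlen to Irby: Arlen → Fenn → Irby costing 17
Total via Arlen: 18 + 17 = 35 mi.

35 mi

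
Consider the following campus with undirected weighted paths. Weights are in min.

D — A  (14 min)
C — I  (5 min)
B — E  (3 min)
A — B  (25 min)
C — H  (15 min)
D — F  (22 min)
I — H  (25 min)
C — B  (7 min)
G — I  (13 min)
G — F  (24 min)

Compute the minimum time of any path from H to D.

61 min

Compare a few routes:
H - C - B - A - D: 15+7+25+14 = 61
H - I - C - B - A - D: 25+5+7+25+14 = 76
H - C - I - G - F - D: 15+5+13+24+22 = 79
The minimum is 61 min via H - C - B - A - D.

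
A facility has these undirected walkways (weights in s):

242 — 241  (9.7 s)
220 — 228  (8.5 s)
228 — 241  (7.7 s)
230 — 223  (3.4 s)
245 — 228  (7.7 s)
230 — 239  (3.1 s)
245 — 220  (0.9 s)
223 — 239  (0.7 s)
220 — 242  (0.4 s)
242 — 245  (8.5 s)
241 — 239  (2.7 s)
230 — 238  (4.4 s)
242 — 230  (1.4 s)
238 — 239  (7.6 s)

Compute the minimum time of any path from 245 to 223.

6.1 s

Enumerating some paths:
245 → 242 → 230 → 239 → 223: 8.5+1.4+3.1+0.7 = 13.7
245 → 220 → 242 → 230 → 223: 0.9+0.4+1.4+3.4 = 6.1
245 → 220 → 242 → 230 → 239 → 223: 0.9+0.4+1.4+3.1+0.7 = 6.5
245 → 242 → 230 → 223: 8.5+1.4+3.4 = 13.3
Cheapest is 245 → 220 → 242 → 230 → 223 at 6.1 s.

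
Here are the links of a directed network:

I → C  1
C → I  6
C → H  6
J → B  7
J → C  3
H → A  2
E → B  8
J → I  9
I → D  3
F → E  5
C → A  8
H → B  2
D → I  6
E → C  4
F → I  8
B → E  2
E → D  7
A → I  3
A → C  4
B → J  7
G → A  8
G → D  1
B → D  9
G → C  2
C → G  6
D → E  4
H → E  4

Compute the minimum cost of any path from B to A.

14

Compare a few routes:
B - J - C - H - A: 7+3+6+2 = 18
B - J - C - A: 7+3+8 = 18
B - E - C - A: 2+4+8 = 14
The minimum is 14 via B - E - C - A.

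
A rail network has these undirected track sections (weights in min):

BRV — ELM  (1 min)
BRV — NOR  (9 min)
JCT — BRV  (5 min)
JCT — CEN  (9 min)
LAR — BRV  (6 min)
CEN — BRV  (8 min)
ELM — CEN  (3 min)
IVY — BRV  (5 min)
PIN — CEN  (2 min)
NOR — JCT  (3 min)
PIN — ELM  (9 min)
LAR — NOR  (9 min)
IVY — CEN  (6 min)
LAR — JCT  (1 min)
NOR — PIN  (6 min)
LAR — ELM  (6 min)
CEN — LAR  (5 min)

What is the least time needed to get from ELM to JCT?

6 min

Compare a few routes:
ELM - LAR - JCT: 6+1 = 7
ELM - BRV - JCT: 1+5 = 6
The minimum is 6 min via ELM - BRV - JCT.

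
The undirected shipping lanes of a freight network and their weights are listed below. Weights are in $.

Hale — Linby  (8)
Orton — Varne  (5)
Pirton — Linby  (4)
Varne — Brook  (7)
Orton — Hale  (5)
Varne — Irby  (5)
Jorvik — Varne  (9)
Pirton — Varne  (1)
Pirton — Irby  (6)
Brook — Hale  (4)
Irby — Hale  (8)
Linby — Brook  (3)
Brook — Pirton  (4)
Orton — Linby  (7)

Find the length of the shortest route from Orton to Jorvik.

$14

Shortest distances from Orton:
Orton: 0
Varne: 5  (via Orton)
Hale: 5  (via Orton)
Pirton: 6  (via Varne)
Linby: 7  (via Orton)
Brook: 9  (via Hale)
Irby: 10  (via Varne)
Jorvik: 14  (via Varne)
Shortest route: Orton–Varne–Jorvik = $14.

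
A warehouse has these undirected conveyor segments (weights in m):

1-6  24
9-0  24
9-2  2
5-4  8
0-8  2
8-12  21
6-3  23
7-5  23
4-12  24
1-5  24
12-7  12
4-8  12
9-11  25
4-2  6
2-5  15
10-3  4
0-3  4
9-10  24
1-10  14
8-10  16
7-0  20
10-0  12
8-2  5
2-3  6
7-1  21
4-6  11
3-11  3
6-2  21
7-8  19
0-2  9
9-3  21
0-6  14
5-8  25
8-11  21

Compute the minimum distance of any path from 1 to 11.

Settle nodes by increasing distance from 1:
1: 0
10: 14  (via 1)
3: 18  (via 10)
7: 21  (via 1)
11: 21  (via 3)
Shortest route: 1 → 10 → 3 → 11 = 21 m.

21 m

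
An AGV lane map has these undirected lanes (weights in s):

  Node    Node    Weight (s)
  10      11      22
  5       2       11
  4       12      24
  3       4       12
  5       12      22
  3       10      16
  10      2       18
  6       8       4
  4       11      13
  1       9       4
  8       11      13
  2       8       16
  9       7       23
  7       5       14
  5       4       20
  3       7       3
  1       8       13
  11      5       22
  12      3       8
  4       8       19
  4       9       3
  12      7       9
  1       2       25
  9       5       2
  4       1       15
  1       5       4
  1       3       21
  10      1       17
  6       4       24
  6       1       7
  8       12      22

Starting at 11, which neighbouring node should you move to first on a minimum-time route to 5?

4

Enumerating some paths:
11 → 8 → 6 → 1 → 5: 13+4+7+4 = 28
11 → 4 → 9 → 1 → 5: 13+3+4+4 = 24
11 → 4 → 9 → 5: 13+3+2 = 18
11 → 5: 22 = 22
Cheapest is 11 → 4 → 9 → 5 at 18 s.
So from 11 the first move is to 4.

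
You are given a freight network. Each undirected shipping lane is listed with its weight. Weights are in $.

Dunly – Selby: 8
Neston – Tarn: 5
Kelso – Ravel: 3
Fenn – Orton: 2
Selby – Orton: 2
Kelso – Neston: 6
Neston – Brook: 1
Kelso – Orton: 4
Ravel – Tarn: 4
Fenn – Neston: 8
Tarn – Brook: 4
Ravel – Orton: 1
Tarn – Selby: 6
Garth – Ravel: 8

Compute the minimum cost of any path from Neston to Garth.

Shortest distances from Neston:
Neston: 0
Brook: 1  (via Neston)
Tarn: 5  (via Neston)
Kelso: 6  (via Neston)
Fenn: 8  (via Neston)
Ravel: 9  (via Tarn)
Orton: 10  (via Kelso)
Selby: 11  (via Tarn)
Garth: 17  (via Ravel)
Shortest route: Neston–Tarn–Ravel–Garth = $17.

$17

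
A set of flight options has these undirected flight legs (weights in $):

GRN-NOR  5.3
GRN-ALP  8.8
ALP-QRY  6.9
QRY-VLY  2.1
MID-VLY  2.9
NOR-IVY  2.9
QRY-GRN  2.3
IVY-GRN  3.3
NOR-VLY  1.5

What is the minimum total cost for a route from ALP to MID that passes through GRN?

$16.1

Best ALP to GRN: ALP → GRN costing 8.8
Shortest GRN→MID: GRN → QRY → VLY → MID = 7.3
Total via GRN: 8.8 + 7.3 = $16.1.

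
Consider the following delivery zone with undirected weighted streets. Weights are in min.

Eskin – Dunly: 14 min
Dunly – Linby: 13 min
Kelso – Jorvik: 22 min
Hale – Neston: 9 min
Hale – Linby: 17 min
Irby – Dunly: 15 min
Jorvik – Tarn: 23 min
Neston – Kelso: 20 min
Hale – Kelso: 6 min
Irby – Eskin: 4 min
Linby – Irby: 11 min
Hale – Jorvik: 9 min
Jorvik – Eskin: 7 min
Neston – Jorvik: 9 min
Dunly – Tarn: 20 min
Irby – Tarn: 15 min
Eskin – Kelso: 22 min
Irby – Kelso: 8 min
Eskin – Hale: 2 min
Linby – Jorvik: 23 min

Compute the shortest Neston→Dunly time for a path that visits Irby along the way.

Shortest Neston→Irby: Neston–Hale–Eskin–Irby = 15
Shortest Irby→Dunly: Irby–Dunly = 15
Total via Irby: 15 + 15 = 30 min.

30 min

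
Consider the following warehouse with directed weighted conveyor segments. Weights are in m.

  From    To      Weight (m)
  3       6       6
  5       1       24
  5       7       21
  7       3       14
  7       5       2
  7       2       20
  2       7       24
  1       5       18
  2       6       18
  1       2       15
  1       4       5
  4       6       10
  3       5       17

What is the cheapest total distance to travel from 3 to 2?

56 m

Shortest distances from 3:
3: 0
6: 6  (via 3)
5: 17  (via 3)
7: 38  (via 5)
1: 41  (via 5)
4: 46  (via 1)
2: 56  (via 1)
Shortest route: 3 → 5 → 1 → 2 = 56 m.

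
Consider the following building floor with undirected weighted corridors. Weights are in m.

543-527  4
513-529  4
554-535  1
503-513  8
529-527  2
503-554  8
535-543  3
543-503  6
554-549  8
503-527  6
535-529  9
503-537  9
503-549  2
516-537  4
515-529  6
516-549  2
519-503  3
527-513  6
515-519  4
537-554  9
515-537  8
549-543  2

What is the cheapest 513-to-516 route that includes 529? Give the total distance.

14 m

Shortest 513→529: 513 → 529 = 4
Shortest 529→516: 529 → 527 → 543 → 549 → 516 = 10
Total via 529: 4 + 10 = 14 m.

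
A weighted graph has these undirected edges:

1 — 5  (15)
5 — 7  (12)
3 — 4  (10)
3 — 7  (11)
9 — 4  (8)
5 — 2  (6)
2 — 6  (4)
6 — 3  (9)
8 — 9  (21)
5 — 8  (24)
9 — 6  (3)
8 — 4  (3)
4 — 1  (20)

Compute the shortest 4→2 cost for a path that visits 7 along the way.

Best 4 to 7: 4 → 3 → 7 costing 21
Best 7 to 2: 7 → 5 → 2 costing 18
Total via 7: 21 + 18 = 39.

39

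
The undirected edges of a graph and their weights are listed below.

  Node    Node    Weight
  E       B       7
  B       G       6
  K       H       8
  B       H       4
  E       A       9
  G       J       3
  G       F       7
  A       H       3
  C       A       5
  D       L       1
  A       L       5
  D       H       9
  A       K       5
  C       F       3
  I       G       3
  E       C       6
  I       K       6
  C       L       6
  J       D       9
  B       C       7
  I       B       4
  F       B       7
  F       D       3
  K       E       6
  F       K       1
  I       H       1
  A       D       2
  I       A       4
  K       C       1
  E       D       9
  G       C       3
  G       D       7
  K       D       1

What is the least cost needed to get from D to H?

5

Running Dijkstra from D:
D: 0
K: 1  (via D)
L: 1  (via D)
A: 2  (via D)
C: 2  (via K)
F: 2  (via K)
G: 5  (via C)
H: 5  (via A)
Shortest route: D–A–H = 5.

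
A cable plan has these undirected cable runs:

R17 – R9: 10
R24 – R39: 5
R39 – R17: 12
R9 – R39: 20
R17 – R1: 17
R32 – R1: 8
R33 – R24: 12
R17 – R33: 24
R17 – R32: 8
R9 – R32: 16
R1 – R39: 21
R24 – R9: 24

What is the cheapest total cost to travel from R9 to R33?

Compare a few routes:
R9–R17–R33: 10+24 = 34
R9–R24–R33: 24+12 = 36
R9–R39–R24–R33: 20+5+12 = 37
The minimum is 34 via R9–R17–R33.

34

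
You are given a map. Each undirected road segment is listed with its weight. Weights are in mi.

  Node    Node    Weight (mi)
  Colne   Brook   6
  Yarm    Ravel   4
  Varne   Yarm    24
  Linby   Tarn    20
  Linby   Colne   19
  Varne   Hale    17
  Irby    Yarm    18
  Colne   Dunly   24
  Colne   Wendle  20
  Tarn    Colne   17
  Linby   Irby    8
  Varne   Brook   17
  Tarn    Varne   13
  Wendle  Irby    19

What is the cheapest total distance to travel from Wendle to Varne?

43 mi

Running Dijkstra from Wendle:
Wendle: 0
Irby: 19  (via Wendle)
Colne: 20  (via Wendle)
Brook: 26  (via Colne)
Linby: 27  (via Irby)
Yarm: 37  (via Irby)
Tarn: 37  (via Colne)
Ravel: 41  (via Yarm)
Varne: 43  (via Brook)
Shortest route: Wendle → Colne → Brook → Varne = 43 mi.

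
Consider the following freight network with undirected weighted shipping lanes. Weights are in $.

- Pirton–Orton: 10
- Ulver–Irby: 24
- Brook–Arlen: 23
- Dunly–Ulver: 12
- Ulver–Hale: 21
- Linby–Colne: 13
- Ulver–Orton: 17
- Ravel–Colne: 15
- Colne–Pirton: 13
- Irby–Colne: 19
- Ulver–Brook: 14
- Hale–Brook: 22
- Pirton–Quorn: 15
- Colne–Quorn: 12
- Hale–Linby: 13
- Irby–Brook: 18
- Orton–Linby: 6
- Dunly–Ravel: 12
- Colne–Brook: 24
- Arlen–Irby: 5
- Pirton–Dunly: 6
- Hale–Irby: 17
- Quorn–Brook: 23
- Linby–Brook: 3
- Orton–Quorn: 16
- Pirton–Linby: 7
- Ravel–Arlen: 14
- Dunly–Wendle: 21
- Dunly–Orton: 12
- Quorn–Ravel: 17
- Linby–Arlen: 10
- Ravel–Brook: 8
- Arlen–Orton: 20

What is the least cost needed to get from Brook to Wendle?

Enumerating some paths:
Brook → Linby → Orton → Pirton → Dunly → Wendle: 3+6+10+6+21 = 46
Brook → Linby → Orton → Dunly → Wendle: 3+6+12+21 = 42
Brook → Ravel → Dunly → Wendle: 8+12+21 = 41
Brook → Linby → Pirton → Dunly → Wendle: 3+7+6+21 = 37
Cheapest is Brook → Linby → Pirton → Dunly → Wendle at $37.

$37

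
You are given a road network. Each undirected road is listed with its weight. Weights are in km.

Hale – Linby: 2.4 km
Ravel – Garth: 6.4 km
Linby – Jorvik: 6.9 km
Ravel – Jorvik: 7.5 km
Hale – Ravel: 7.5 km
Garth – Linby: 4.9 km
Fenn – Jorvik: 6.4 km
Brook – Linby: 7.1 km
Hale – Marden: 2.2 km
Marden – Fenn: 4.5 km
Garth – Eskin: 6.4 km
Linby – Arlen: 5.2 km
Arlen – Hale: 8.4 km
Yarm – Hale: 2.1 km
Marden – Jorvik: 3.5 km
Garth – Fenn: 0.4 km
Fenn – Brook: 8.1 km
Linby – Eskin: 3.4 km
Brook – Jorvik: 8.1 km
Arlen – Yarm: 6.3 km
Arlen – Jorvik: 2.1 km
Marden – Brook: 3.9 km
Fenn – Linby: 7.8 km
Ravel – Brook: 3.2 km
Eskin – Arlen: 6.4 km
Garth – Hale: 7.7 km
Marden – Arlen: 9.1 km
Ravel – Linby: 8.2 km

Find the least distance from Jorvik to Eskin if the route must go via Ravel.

Best Jorvik to Ravel: Jorvik–Ravel costing 7.5
Best Ravel to Eskin: Ravel–Linby–Eskin costing 11.6
Total via Ravel: 7.5 + 11.6 = 19.1 km.

19.1 km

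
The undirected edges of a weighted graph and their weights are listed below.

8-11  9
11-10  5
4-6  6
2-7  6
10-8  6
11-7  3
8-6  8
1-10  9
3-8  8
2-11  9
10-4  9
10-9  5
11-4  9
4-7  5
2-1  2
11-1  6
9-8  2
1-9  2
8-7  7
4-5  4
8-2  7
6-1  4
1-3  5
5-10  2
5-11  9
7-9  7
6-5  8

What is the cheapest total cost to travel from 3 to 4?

Running Dijkstra from 3:
3: 0
1: 5  (via 3)
2: 7  (via 1)
9: 7  (via 1)
8: 8  (via 3)
6: 9  (via 1)
11: 11  (via 1)
10: 12  (via 9)
7: 13  (via 2)
5: 14  (via 10)
4: 15  (via 6)
Shortest route: 3–1–6–4 = 15.

15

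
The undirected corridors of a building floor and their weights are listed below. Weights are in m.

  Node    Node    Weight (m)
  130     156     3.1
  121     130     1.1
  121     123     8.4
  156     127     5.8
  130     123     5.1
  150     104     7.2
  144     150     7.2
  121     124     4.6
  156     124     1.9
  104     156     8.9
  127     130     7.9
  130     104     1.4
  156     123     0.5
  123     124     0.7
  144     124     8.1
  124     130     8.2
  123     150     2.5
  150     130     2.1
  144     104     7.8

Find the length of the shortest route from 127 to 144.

Shortest distances from 127:
127: 0
156: 5.8  (via 127)
123: 6.3  (via 156)
124: 7  (via 123)
130: 7.9  (via 127)
150: 8.8  (via 123)
121: 9  (via 130)
104: 9.3  (via 130)
144: 15.1  (via 124)
Shortest route: 127–156–123–124–144 = 15.1 m.

15.1 m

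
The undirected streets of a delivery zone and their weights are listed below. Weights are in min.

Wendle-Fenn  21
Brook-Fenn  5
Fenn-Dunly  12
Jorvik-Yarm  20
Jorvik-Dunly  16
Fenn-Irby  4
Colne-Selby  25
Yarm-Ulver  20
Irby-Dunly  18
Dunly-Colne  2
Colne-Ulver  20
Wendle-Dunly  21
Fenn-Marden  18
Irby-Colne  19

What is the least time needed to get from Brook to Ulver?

39 min

Settle nodes by increasing distance from Brook:
Brook: 0
Fenn: 5  (via Brook)
Irby: 9  (via Fenn)
Dunly: 17  (via Fenn)
Colne: 19  (via Dunly)
Marden: 23  (via Fenn)
Wendle: 26  (via Fenn)
Jorvik: 33  (via Dunly)
Ulver: 39  (via Colne)
Shortest route: Brook → Fenn → Dunly → Colne → Ulver = 39 min.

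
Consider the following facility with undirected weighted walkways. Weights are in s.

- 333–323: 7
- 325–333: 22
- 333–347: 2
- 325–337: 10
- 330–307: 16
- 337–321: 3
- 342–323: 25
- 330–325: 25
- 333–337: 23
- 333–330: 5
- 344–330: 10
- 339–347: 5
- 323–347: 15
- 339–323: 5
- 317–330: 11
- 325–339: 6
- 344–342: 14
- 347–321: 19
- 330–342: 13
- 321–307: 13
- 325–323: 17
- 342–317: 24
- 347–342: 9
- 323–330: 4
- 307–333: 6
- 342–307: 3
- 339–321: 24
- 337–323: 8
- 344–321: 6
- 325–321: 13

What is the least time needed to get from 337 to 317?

23 s

Enumerating some paths:
337 - 323 - 330 - 317: 8+4+11 = 23
337 - 321 - 344 - 330 - 317: 3+6+10+11 = 30
The minimum is 23 s via 337 - 323 - 330 - 317.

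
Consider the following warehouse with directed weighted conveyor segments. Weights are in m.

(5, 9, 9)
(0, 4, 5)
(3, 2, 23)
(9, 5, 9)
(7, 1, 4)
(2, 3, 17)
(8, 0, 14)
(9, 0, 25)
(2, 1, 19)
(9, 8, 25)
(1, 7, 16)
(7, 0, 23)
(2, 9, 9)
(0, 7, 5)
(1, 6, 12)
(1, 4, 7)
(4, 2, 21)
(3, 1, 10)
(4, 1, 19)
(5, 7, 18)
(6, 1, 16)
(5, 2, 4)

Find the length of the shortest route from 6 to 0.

55 m

Running Dijkstra from 6:
6: 0
1: 16  (via 6)
4: 23  (via 1)
7: 32  (via 1)
2: 44  (via 4)
9: 53  (via 2)
0: 55  (via 7)
Shortest route: 6–1–7–0 = 55 m.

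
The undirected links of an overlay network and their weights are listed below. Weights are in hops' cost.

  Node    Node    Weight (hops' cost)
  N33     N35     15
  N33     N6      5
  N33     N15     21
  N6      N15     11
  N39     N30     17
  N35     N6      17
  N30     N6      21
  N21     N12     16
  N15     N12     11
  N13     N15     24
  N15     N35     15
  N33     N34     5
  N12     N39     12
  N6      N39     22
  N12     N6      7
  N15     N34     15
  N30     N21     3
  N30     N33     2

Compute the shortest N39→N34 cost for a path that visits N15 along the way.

38 hops' cost

Shortest N39→N15: N39–N12–N15 = 23
Best N15 to N34: N15–N34 costing 15
Total via N15: 23 + 15 = 38 hops' cost.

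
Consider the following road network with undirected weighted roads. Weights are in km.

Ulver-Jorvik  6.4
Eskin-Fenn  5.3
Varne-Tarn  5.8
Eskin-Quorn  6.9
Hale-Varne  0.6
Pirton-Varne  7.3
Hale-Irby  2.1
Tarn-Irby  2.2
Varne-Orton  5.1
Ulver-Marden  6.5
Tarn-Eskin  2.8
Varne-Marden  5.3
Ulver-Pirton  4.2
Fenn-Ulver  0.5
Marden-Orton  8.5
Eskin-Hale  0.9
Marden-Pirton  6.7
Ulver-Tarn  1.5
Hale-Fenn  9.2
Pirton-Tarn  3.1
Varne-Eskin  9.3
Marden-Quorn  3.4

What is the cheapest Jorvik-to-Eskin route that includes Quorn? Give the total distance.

23.2 km

Shortest Jorvik→Quorn: Jorvik → Ulver → Marden → Quorn = 16.3
Shortest Quorn→Eskin: Quorn → Eskin = 6.9
Total via Quorn: 16.3 + 6.9 = 23.2 km.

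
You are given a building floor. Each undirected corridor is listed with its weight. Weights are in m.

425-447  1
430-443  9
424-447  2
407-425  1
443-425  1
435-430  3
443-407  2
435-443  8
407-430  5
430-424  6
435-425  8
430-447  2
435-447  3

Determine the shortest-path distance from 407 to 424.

4 m

Shortest distances from 407:
407: 0
425: 1  (via 407)
443: 2  (via 407)
447: 2  (via 425)
430: 4  (via 447)
424: 4  (via 447)
Shortest route: 407 → 425 → 447 → 424 = 4 m.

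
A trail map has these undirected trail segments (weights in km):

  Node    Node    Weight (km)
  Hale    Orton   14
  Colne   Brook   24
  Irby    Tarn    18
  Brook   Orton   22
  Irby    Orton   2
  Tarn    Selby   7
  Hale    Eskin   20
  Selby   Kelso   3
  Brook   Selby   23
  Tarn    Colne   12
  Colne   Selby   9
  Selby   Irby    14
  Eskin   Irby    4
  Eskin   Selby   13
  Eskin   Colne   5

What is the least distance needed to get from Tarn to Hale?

Candidate routes:
Tarn–Colne–Eskin–Hale: 12+5+20 = 37
Tarn–Colne–Eskin–Irby–Orton–Hale: 12+5+4+2+14 = 37
Tarn–Irby–Orton–Hale: 18+2+14 = 34
Cheapest is Tarn–Irby–Orton–Hale at 34 km.

34 km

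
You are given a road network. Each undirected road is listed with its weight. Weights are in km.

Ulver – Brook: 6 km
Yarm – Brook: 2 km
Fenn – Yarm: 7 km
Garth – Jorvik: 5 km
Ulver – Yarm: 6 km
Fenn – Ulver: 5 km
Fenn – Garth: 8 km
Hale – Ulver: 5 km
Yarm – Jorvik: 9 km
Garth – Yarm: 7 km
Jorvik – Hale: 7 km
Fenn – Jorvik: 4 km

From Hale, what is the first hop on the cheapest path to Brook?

Ulver

Compare a few routes:
Hale–Ulver–Yarm–Brook: 5+6+2 = 13
Hale–Ulver–Brook: 5+6 = 11
Cheapest is Hale–Ulver–Brook at 11 km.
So from Hale the first move is to Ulver.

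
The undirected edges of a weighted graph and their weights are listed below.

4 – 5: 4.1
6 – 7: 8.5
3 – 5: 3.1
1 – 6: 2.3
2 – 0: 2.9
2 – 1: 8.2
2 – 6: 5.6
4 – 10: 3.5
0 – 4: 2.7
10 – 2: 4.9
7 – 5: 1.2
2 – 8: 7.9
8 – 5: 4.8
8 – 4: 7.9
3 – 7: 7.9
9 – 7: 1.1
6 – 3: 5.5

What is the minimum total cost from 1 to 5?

Compare a few routes:
1 → 6 → 3 → 7 → 5: 2.3+5.5+7.9+1.2 = 16.9
1 → 6 → 7 → 5: 2.3+8.5+1.2 = 12
1 → 6 → 3 → 5: 2.3+5.5+3.1 = 10.9
Cheapest is 1 → 6 → 3 → 5 at 10.9.

10.9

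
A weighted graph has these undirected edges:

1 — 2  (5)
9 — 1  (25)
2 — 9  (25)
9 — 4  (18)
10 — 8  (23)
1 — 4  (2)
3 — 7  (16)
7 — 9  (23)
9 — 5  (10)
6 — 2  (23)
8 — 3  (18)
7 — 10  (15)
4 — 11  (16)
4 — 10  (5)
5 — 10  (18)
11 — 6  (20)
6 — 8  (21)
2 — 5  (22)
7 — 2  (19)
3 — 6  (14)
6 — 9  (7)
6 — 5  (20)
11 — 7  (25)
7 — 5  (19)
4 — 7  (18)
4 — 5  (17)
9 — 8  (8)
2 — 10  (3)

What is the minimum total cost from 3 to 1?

36

Compare a few routes:
3–7–10–4–1: 16+15+5+2 = 38
3–7–10–2–1: 16+15+3+5 = 39
3–7–2–1: 16+19+5 = 40
3–7–4–1: 16+18+2 = 36
The minimum is 36 via 3–7–4–1.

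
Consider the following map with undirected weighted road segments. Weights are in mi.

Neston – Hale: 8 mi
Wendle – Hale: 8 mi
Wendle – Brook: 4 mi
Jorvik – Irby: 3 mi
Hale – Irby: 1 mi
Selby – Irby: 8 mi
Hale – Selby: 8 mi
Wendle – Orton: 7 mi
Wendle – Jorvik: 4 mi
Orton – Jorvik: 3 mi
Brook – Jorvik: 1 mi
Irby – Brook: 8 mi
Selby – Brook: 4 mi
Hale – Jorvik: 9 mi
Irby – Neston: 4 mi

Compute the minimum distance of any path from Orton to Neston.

10 mi

Enumerating some paths:
Orton–Jorvik–Irby–Neston: 3+3+4 = 10
Orton–Jorvik–Irby–Hale–Neston: 3+3+1+8 = 15
Orton–Jorvik–Brook–Irby–Neston: 3+1+8+4 = 16
The minimum is 10 mi via Orton–Jorvik–Irby–Neston.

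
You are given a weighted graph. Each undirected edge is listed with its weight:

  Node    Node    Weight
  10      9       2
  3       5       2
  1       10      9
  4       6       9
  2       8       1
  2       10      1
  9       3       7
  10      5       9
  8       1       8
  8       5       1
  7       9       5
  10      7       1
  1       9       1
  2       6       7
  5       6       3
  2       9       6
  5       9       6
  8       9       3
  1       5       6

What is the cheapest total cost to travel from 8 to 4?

Compare a few routes:
8 - 5 - 6 - 4: 1+3+9 = 13
8 - 9 - 1 - 5 - 6 - 4: 3+1+6+3+9 = 22
8 - 2 - 6 - 4: 1+7+9 = 17
8 - 9 - 5 - 6 - 4: 3+6+3+9 = 21
The minimum is 13 via 8 - 5 - 6 - 4.

13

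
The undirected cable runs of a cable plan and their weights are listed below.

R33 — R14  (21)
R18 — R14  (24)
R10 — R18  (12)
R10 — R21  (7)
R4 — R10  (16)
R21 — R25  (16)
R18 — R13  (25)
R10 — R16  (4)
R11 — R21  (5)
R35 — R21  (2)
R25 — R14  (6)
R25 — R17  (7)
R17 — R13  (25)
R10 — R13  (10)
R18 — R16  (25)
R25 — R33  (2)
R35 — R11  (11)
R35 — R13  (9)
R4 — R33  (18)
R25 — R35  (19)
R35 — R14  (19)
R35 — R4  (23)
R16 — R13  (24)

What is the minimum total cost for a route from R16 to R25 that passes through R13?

41

Best R16 to R13: R16 → R10 → R13 costing 14
Shortest R13→R25: R13 → R35 → R21 → R25 = 27
Total via R13: 14 + 27 = 41.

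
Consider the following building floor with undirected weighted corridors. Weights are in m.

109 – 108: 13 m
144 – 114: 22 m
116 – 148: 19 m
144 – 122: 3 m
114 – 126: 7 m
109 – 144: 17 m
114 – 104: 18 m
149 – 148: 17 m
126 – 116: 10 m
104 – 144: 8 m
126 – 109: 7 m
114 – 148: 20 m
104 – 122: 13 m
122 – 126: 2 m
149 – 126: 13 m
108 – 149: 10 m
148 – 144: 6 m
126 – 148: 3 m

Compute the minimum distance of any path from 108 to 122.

22 m

Enumerating some paths:
108 - 109 - 126 - 122: 13+7+2 = 22
108 - 149 - 126 - 122: 10+13+2 = 25
The minimum is 22 m via 108 - 109 - 126 - 122.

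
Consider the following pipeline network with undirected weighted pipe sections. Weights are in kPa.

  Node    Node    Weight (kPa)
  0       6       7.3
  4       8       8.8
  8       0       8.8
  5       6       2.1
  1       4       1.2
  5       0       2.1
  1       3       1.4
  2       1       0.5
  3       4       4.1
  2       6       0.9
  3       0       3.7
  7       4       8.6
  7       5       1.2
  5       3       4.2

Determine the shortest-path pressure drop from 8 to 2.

10.5 kPa

Running Dijkstra from 8:
8: 0
0: 8.8  (via 8)
4: 8.8  (via 8)
1: 10  (via 4)
2: 10.5  (via 1)
Shortest route: 8–4–1–2 = 10.5 kPa.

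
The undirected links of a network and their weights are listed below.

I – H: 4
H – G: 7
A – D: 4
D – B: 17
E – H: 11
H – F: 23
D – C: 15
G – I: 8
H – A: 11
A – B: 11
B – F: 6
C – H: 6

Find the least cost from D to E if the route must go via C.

32

Shortest D→C: D–C = 15
Best C to E: C–H–E costing 17
Total via C: 15 + 17 = 32.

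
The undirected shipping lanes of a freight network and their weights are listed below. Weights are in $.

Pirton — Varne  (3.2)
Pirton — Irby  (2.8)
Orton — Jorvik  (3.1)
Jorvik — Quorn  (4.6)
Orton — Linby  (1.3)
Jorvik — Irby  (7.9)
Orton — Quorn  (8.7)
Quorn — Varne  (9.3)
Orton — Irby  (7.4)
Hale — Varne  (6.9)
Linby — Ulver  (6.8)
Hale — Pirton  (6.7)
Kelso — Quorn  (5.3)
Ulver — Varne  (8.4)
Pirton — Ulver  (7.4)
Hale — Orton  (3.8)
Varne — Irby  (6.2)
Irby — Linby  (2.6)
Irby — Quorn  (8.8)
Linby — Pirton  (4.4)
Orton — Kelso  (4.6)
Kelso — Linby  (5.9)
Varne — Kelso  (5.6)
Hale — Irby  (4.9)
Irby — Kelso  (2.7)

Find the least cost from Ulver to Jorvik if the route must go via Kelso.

$19.8

Best Ulver to Kelso: Ulver–Linby–Irby–Kelso costing 12.1
Shortest Kelso→Jorvik: Kelso–Orton–Jorvik = 7.7
Total via Kelso: 12.1 + 7.7 = $19.8.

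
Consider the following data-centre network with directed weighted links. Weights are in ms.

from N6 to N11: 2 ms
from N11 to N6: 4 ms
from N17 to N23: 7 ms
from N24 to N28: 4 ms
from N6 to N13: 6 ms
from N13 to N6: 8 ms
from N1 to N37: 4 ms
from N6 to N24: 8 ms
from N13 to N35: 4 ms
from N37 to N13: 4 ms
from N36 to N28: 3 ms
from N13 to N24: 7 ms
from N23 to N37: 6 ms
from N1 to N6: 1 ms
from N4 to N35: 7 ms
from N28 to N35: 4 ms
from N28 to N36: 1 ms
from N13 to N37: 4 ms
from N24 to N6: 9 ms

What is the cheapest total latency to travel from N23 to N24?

17 ms

Running Dijkstra from N23:
N23: 0
N37: 6  (via N23)
N13: 10  (via N37)
N35: 14  (via N13)
N24: 17  (via N13)
Shortest route: N23 → N37 → N13 → N24 = 17 ms.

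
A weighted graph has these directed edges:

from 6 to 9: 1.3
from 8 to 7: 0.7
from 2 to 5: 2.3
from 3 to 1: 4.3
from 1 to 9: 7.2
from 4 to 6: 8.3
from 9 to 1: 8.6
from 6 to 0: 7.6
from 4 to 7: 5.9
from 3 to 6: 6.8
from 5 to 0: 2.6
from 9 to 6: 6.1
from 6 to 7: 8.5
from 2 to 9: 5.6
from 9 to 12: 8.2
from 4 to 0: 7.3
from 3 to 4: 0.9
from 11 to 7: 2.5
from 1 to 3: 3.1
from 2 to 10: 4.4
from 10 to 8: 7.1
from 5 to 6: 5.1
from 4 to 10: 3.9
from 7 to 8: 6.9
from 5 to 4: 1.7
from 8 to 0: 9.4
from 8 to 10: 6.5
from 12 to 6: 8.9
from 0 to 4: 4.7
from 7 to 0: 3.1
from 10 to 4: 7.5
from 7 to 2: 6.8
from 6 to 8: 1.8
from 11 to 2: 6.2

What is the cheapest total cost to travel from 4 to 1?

18.2

Compare a few routes:
4 → 7 → 2 → 9 → 1: 5.9+6.8+5.6+8.6 = 26.9
4 → 6 → 9 → 1: 8.3+1.3+8.6 = 18.2
4 → 7 → 2 → 5 → 6 → 9 → 1: 5.9+6.8+2.3+5.1+1.3+8.6 = 30
Cheapest is 4 → 6 → 9 → 1 at 18.2.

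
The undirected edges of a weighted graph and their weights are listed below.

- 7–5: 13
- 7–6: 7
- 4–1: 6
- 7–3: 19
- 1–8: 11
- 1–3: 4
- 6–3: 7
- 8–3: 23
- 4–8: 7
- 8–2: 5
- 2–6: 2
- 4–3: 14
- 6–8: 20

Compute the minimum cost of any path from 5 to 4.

34

Enumerating some paths:
5–7–6–2–8–4: 13+7+2+5+7 = 34
5–7–6–3–1–4: 13+7+7+4+6 = 37
5–7–6–3–4: 13+7+7+14 = 41
Cheapest is 5–7–6–2–8–4 at 34.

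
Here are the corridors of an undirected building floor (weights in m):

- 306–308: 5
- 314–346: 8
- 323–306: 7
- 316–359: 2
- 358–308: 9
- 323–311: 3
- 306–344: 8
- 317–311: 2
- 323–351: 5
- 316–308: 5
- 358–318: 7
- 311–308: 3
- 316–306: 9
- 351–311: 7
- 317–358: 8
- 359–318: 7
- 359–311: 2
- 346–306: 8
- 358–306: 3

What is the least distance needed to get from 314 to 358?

Settle nodes by increasing distance from 314:
314: 0
346: 8  (via 314)
306: 16  (via 346)
358: 19  (via 306)
Shortest route: 314–346–306–358 = 19 m.

19 m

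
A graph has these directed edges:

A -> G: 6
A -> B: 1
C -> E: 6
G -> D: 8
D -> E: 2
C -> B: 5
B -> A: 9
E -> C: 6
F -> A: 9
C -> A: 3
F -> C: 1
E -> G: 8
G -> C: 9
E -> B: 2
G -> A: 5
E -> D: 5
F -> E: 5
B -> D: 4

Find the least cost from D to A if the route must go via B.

Shortest D→B: D → E → B = 4
Best B to A: B → A costing 9
Total via B: 4 + 9 = 13.

13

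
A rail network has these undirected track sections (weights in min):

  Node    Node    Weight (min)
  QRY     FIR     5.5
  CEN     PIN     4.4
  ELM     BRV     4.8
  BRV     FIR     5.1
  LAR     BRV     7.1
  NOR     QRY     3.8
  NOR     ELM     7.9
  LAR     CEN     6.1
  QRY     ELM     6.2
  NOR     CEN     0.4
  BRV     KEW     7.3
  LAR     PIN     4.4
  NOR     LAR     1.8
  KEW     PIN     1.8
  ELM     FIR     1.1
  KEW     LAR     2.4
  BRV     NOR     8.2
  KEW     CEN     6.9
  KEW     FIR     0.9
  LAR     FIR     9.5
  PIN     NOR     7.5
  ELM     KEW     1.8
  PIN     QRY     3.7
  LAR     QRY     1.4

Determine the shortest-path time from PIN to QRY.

3.7 min

Settle nodes by increasing distance from PIN:
PIN: 0
KEW: 1.8  (via PIN)
FIR: 2.7  (via KEW)
ELM: 3.6  (via KEW)
QRY: 3.7  (via PIN)
Shortest route: PIN–QRY = 3.7 min.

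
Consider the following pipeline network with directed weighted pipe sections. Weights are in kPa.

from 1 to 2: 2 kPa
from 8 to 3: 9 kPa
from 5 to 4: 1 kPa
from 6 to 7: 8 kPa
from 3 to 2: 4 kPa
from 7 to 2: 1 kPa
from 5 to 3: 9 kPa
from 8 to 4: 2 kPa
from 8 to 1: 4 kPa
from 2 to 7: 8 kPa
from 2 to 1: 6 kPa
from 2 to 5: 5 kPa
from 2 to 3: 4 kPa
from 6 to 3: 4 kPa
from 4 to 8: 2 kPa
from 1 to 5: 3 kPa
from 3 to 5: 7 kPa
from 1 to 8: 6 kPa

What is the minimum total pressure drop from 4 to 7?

16 kPa

Enumerating some paths:
4–8–1–2–7: 2+4+2+8 = 16
4–8–3–2–7: 2+9+4+8 = 23
Cheapest is 4–8–1–2–7 at 16 kPa.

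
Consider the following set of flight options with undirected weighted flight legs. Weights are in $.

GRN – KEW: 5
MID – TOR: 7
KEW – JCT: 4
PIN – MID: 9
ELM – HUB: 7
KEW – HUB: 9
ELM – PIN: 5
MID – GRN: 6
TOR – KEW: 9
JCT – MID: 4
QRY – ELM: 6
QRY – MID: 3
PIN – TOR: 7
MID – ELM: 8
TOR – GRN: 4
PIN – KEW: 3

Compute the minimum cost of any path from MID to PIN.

Running Dijkstra from MID:
MID: 0
QRY: 3  (via MID)
JCT: 4  (via MID)
GRN: 6  (via MID)
TOR: 7  (via MID)
ELM: 8  (via MID)
KEW: 8  (via JCT)
PIN: 9  (via MID)
Shortest route: MID → PIN = $9.

$9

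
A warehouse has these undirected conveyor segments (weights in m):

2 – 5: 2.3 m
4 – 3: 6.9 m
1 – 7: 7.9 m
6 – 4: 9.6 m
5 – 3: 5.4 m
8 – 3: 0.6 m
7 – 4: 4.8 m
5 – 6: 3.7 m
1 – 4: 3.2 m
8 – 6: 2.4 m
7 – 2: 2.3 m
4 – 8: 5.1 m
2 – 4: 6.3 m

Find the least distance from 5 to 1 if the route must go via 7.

12.5 m

Shortest 5→7: 5 → 2 → 7 = 4.6
Shortest 7→1: 7 → 1 = 7.9
Total via 7: 4.6 + 7.9 = 12.5 m.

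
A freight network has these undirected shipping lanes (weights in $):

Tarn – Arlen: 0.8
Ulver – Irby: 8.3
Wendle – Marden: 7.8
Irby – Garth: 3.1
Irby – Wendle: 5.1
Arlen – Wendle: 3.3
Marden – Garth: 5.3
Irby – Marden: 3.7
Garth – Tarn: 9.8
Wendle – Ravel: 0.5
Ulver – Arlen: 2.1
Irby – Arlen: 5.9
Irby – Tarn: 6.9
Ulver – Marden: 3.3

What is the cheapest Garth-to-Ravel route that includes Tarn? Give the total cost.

Shortest Garth→Tarn: Garth–Tarn = 9.8
Shortest Tarn→Ravel: Tarn–Arlen–Wendle–Ravel = 4.6
Total via Tarn: 9.8 + 4.6 = $14.4.

$14.4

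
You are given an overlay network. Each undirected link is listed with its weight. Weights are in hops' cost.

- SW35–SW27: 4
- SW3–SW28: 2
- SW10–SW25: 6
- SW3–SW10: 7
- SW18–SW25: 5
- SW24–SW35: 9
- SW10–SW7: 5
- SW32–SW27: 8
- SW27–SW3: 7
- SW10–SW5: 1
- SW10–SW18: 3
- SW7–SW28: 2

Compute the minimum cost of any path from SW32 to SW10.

22 hops' cost

Settle nodes by increasing distance from SW32:
SW32: 0
SW27: 8  (via SW32)
SW35: 12  (via SW27)
SW3: 15  (via SW27)
SW28: 17  (via SW3)
SW7: 19  (via SW28)
SW24: 21  (via SW35)
SW10: 22  (via SW3)
Shortest route: SW32–SW27–SW3–SW10 = 22 hops' cost.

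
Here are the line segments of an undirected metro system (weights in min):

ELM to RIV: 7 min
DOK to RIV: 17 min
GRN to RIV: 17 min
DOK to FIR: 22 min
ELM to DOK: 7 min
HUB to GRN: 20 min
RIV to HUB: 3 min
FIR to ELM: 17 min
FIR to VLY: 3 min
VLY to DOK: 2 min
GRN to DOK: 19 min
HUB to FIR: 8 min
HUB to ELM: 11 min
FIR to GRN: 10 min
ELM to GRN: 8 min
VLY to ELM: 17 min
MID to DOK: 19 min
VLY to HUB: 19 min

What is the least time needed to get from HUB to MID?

32 min

Compare a few routes:
HUB - FIR - VLY - DOK - MID: 8+3+2+19 = 32
HUB - RIV - ELM - DOK - MID: 3+7+7+19 = 36
The minimum is 32 min via HUB - FIR - VLY - DOK - MID.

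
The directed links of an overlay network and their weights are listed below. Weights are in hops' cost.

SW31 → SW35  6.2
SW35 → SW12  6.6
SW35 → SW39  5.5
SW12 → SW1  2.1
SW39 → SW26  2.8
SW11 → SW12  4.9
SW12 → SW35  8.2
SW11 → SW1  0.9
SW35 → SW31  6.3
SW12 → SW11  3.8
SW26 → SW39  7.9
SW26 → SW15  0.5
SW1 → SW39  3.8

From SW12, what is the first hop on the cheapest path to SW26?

SW1

Candidate routes:
SW12 - SW11 - SW1 - SW39 - SW26: 3.8+0.9+3.8+2.8 = 11.3
SW12 - SW35 - SW39 - SW26: 8.2+5.5+2.8 = 16.5
SW12 - SW1 - SW39 - SW26: 2.1+3.8+2.8 = 8.7
Cheapest is SW12 - SW1 - SW39 - SW26 at 8.7 hops' cost.
So from SW12 the first move is to SW1.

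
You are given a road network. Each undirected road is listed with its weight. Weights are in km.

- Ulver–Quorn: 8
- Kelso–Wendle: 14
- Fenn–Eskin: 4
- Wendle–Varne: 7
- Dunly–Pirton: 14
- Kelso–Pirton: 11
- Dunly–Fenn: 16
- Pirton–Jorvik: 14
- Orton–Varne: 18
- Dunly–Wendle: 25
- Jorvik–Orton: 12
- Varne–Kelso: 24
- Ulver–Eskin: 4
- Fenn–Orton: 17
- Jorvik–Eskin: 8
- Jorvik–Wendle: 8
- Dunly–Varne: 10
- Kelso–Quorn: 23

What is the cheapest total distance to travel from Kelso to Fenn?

Shortest distances from Kelso:
Kelso: 0
Pirton: 11  (via Kelso)
Wendle: 14  (via Kelso)
Varne: 21  (via Wendle)
Jorvik: 22  (via Wendle)
Quorn: 23  (via Kelso)
Dunly: 25  (via Pirton)
Eskin: 30  (via Jorvik)
Ulver: 31  (via Quorn)
Fenn: 34  (via Eskin)
Shortest route: Kelso → Wendle → Jorvik → Eskin → Fenn = 34 km.

34 km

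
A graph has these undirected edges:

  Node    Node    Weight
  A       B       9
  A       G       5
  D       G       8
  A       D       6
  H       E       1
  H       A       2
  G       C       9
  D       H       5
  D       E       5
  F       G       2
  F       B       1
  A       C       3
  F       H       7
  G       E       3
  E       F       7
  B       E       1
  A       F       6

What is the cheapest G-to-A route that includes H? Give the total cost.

Shortest G→H: G → E → H = 4
Best H to A: H → A costing 2
Total via H: 4 + 2 = 6.

6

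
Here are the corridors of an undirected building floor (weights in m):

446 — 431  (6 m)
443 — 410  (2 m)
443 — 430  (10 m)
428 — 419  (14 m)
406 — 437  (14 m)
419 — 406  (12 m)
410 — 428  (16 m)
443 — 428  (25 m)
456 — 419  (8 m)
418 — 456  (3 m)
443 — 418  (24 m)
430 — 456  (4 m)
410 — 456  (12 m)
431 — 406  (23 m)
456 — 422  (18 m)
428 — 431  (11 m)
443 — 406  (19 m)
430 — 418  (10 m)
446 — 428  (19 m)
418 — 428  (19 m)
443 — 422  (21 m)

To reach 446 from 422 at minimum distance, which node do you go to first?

443

Compare a few routes:
422 → 443 → 410 → 428 → 431 → 446: 21+2+16+11+6 = 56
422 → 456 → 418 → 428 → 431 → 446: 18+3+19+11+6 = 57
Cheapest is 422 → 443 → 410 → 428 → 431 → 446 at 56 m.
So from 422 the first move is to 443.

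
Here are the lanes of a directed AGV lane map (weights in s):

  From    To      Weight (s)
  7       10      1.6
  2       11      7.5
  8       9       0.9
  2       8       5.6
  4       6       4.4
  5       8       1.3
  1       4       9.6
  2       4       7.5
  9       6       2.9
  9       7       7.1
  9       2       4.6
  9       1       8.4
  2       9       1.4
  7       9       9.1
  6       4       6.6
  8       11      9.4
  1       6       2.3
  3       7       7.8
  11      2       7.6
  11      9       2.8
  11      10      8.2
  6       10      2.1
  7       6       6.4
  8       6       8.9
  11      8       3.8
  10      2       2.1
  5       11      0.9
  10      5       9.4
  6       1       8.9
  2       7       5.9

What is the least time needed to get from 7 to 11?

Shortest distances from 7:
7: 0
10: 1.6  (via 7)
2: 3.7  (via 10)
9: 5.1  (via 2)
6: 6.4  (via 7)
8: 9.3  (via 2)
5: 11  (via 10)
4: 11.2  (via 2)
11: 11.2  (via 2)
Shortest route: 7 → 10 → 2 → 11 = 11.2 s.

11.2 s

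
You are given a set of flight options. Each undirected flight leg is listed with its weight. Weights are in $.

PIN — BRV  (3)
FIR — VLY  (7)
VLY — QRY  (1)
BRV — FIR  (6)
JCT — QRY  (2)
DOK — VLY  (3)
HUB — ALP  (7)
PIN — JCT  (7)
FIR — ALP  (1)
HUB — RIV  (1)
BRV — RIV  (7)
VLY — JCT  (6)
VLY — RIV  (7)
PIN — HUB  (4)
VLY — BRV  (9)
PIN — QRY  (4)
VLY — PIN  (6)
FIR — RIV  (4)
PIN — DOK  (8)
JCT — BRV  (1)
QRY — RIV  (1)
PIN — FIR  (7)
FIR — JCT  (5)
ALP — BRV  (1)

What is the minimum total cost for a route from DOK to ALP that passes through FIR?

Shortest DOK→FIR: DOK → VLY → QRY → RIV → FIR = 9
Shortest FIR→ALP: FIR → ALP = 1
Total via FIR: 9 + 1 = $10.

$10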